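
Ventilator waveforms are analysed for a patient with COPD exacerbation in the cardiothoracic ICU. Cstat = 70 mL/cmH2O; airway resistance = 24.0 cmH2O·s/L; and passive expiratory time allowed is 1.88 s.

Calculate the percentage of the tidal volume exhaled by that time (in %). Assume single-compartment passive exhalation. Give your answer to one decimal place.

τ = R × C = 24.0 × 70 mL/cmH2O = 24.0 × 0.070 L/cmH2O = 1.68 s.
Passive exhalation: V(t)/V₀ = e^(−t/τ) = e^(−1.88/1.68) = 0.3266.
Fraction exhaled = 1 − 0.3266 = 0.6734 → 67.34%.

67.3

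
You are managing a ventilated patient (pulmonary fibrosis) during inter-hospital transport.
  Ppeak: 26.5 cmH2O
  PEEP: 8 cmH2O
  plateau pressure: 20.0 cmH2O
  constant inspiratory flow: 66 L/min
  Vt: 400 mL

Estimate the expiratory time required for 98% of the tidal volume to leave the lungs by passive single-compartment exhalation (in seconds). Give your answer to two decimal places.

0.77

Flow: 66 L/min ÷ 60 = 1.1 L/s.
R = (PIP − Pplat)/V̇ = (26.5 − 20.0) / 1.1 = 6.5/1.1 = 5.909 cmH2O·s/L.
C = Vt/(Pplat − PEEP) = 400.0 / (20.0 − 8) = 400.0/12.0 = 33.333 mL/cmH2O.
τ = R × C = 5.909 × 0.03333 L/cmH2O = 0.1969 s.
t = −τ·ln(1 − 0.98) = −0.1969·ln(0.02) = 0.7703 s.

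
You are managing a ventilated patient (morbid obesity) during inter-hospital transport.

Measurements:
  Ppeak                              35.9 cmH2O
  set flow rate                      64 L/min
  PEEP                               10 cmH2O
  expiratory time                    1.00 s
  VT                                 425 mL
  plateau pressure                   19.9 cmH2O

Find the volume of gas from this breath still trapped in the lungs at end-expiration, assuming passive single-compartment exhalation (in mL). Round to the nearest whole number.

Flow: 64 L/min ÷ 60 = 1.0667 L/s.
R = (PIP − Pplat)/V̇ = (35.9 − 19.9) / 1.0667 = 16.0/1.0667 = 15.0 cmH2O·s/L.
C = Vt/(Pplat − PEEP) = 425.0 / (19.9 − 10) = 425.0/9.9 = 42.929 mL/cmH2O.
τ = R × C = 15.0 × 0.04293 L/cmH2O = 0.644 s.
Fraction remaining = e^(−Te/τ) = e^(−1.00/0.644) = 0.2117.
Trapped volume = 425.0 × 0.2117 = 89.973 mL.

90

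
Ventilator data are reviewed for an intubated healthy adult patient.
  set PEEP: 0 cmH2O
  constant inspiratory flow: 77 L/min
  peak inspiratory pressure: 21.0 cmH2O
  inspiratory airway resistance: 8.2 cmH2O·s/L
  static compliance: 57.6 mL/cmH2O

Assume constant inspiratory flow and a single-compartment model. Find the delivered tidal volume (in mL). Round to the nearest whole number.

Flow: 77 L/min ÷ 60 = 1.2833 L/s.
Equation of motion (constant flow): PIP = Vt/C + R·V̇ + PEEP.
Vt/C = PIP − R·V̇ − PEEP = 21.0 − 10.523 − 0 = 10.477 cmH2O.
Vt = C × 10.477 = 57.6 × 10.477 = 603.48 mL.

603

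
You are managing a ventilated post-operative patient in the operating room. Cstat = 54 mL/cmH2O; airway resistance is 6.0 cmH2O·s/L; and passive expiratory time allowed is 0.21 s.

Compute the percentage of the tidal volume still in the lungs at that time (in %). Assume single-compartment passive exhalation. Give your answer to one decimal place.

τ = R × C = 6.0 × 54 mL/cmH2O = 6.0 × 0.054 L/cmH2O = 0.324 s.
Passive exhalation: V(t)/V₀ = e^(−t/τ) = e^(−0.21/0.324) = 0.523.
Fraction remaining = 0.523 → 52.3%.

52.3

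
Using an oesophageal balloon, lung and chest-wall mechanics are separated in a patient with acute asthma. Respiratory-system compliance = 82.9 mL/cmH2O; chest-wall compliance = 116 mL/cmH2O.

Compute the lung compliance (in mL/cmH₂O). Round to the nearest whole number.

1/CL = 1/Crs − 1/Ccw.
1/CL = 1/82.9 − 1/116 = 0.003442.
CL = 290.53 mL/cmH2O.

291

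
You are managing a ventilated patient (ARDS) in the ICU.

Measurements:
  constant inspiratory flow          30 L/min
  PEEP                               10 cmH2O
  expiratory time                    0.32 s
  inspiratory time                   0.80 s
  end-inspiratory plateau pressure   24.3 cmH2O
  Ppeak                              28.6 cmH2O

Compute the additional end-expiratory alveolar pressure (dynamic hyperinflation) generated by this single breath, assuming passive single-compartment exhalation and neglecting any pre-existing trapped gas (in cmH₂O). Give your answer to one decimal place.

3.8

Flow: 30 L/min ÷ 60 = 0.5 L/s.
Vt = flow × Ti = 0.5 L/s × 0.80 s × 1000 mL/L = 400.0 mL.
R = (PIP − Pplat)/V̇ = (28.6 − 24.3) / 0.5 = 4.3/0.5 = 8.6 cmH2O·s/L.
C = Vt/(Pplat − PEEP) = 400.0 / (24.3 − 10) = 400.0/14.3 = 27.972 mL/cmH2O.
τ = R × C = 8.6 × 0.02797 L/cmH2O = 0.2405 s.
Fraction remaining = e^(−Te/τ) = e^(−0.32/0.2405) = 0.2643; trapped volume = 400.0 × 0.2643 = 105.72 mL.
Additional alveolar pressure from trapping ≈ V_trapped / C = 105.72 / 27.972 = 3.779 cmH2O.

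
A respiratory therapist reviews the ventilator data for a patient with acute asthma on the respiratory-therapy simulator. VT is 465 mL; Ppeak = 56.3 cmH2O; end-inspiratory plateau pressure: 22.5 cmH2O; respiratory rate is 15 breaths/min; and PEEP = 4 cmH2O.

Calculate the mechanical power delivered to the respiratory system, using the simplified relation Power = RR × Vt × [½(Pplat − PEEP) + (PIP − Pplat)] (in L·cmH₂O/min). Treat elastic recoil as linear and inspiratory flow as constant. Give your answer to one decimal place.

300.3

Per-breath work = Vt × [½(Pplat−PEEP) + (PIP−Pplat)] = 0.465 × [0.5×18.5 + 33.8] = 0.465 × 43.05 = 20.018 L·cmH2O.
Power = 15 × 20.018 = 300.27 L·cmH2O/min.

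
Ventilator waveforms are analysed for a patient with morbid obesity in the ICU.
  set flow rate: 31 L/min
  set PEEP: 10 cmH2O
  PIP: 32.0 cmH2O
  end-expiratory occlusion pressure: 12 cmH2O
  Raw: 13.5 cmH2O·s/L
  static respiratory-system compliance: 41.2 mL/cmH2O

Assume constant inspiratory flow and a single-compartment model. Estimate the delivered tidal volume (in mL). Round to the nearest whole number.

537

Flow: 31 L/min ÷ 60 = 0.5167 L/s.
Total PEEP = 12 cmH2O (set 10 + intrinsic 2); this is the baseline alveolar pressure.
Equation of motion (constant flow): PIP = Vt/C + R·V̇ + PEEP.
Vt/C = PIP − R·V̇ − PEEP = 32.0 − 6.975 − 12 = 13.025 cmH2O.
Vt = C × 13.025 = 41.2 × 13.025 = 536.63 mL.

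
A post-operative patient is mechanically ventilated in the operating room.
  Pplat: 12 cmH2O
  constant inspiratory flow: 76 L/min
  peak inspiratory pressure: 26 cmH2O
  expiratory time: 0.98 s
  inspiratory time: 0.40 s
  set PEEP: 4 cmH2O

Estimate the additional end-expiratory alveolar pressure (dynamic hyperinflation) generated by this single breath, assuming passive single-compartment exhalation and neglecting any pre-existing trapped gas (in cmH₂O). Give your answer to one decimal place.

2.0

Flow: 76 L/min ÷ 60 = 1.2667 L/s.
Vt = flow × Ti = 1.2667 L/s × 0.40 s × 1000 mL/L = 506.68 mL.
R = (PIP − Pplat)/V̇ = (26 − 12) / 1.2667 = 14.0/1.2667 = 11.052 cmH2O·s/L.
C = Vt/(Pplat − PEEP) = 506.68 / (12 − 4) = 506.68/8.0 = 63.335 mL/cmH2O.
τ = R × C = 11.052 × 0.06334 L/cmH2O = 0.7 s.
Fraction remaining = e^(−Te/τ) = e^(−0.98/0.7) = 0.2466; trapped volume = 506.68 × 0.2466 = 124.95 mL.
Additional alveolar pressure from trapping ≈ V_trapped / C = 124.95 / 63.335 = 1.973 cmH2O.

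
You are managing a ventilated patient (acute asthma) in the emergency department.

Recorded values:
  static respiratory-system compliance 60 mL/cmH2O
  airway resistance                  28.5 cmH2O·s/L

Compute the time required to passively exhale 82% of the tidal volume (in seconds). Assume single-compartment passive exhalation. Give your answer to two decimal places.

τ = R × C = 28.5 × 60 mL/cmH2O = 28.5 × 0.060 L/cmH2O = 1.71 s.
Exhaled fraction f = 1 − e^(−t/τ) → t = −τ·ln(1 − f) = −1.71·ln(0.18) = 2.932 s.

2.93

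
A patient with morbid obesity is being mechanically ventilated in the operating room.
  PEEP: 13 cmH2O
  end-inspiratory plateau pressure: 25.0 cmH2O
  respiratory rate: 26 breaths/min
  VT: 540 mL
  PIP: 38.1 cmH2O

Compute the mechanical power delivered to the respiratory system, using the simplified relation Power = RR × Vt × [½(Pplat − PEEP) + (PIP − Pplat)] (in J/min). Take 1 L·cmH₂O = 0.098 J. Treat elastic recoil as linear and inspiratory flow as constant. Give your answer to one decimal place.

Per-breath work = Vt × [½(Pplat−PEEP) + (PIP−Pplat)] = 0.540 × [0.5×12.0 + 13.1] = 0.540 × 19.1 = 10.314 L·cmH2O.
Power = 26 × 10.314 = 268.16 L·cmH2O/min.
× 0.098 J/(L·cmH2O) → 26.28 J/min.

26.3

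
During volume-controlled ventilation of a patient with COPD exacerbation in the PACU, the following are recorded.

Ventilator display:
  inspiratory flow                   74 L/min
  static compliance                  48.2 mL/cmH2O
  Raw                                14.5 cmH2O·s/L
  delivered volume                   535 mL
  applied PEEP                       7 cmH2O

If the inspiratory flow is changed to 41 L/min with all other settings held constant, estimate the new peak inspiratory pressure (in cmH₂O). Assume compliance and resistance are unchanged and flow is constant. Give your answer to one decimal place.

Flow: 74 L/min ÷ 60 = 1.2333 L/s.
New flow: 41 L/min ÷ 60 = 0.6833 L/s.
PIP = Vt/C + R·V̇ + PEEP (constant-flow equation of motion).
Only the resistive term changes: ΔPIP = R × ΔV̇ = 14.5 × (0.6833 − 1.2333) = 14.5 × -0.55 = -7.975 cmH2O.
Original PIP = 535/48.2 + 14.5×1.2333 + 7 = 35.982 cmH2O; new PIP = 35.982 + (-7.975) = 28.007 cmH2O.

28.0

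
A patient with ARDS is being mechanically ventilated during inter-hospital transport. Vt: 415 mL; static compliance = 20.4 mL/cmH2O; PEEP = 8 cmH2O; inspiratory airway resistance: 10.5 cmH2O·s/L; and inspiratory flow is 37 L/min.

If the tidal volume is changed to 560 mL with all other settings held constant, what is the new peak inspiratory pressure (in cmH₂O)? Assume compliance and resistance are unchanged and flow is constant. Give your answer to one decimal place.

Flow: 37 L/min ÷ 60 = 0.6167 L/s.
PIP = Vt/C + R·V̇ + PEEP (constant-flow equation of motion).
Only the elastic term changes: ΔPIP = ΔVt / C = (560 − 415) / 20.4 = 7.108 cmH2O.
Original PIP = 415/20.4 + 10.5×0.6167 + 8 = 34.818 cmH2O; new PIP = 34.818 + (7.108) = 41.926 cmH2O.

41.9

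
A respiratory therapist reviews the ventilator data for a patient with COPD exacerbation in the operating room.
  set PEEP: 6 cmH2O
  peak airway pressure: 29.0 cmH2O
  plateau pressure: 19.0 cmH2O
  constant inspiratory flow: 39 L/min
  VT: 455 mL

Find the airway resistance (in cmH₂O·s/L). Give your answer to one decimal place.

15.4

Flow: 39 L/min ÷ 60 = 0.65 L/s.
Raw = (PIP − Pplat) / flow = (29.0 − 19.0) / 0.65 = 10.0 / 0.65 = 15.385 cmH2O·s/L.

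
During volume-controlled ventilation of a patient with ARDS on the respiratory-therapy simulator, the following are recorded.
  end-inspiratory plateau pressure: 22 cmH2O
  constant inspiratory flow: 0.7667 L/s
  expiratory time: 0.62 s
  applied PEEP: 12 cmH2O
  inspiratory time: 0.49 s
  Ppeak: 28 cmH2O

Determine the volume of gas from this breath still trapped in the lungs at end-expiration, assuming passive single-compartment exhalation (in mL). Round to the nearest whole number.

Vt = flow × Ti = 0.7667 L/s × 0.49 s × 1000 mL/L = 375.68 mL.
R = (PIP − Pplat)/V̇ = (28 − 22) / 0.7667 = 6.0/0.7667 = 7.826 cmH2O·s/L.
C = Vt/(Pplat − PEEP) = 375.68 / (22 − 12) = 375.68/10.0 = 37.568 mL/cmH2O.
τ = R × C = 7.826 × 0.03757 L/cmH2O = 0.294 s.
Fraction remaining = e^(−Te/τ) = e^(−0.62/0.294) = 0.1214.
Trapped volume = 375.68 × 0.1214 = 45.608 mL.

46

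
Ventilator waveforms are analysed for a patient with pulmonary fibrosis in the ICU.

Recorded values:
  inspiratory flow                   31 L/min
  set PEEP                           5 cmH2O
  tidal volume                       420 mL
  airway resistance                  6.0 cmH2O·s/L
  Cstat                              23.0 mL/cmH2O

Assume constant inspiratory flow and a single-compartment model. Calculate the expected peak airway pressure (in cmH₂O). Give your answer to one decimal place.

Flow: 31 L/min ÷ 60 = 0.5167 L/s.
Equation of motion (constant flow): PIP = Vt/C + R·V̇ + PEEP.
PIP = 420/23.0 + 6.0×0.5167 + 5 = 18.261 + 3.1 + 5 = 26.361 cmH2O.

26.4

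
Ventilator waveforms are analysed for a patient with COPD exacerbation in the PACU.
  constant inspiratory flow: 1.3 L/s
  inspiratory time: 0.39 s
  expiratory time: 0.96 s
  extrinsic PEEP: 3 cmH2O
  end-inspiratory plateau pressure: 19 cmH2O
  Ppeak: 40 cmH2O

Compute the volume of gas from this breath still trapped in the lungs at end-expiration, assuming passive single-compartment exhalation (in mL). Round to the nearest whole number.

Vt = flow × Ti = 1.3 L/s × 0.39 s × 1000 mL/L = 507.0 mL.
R = (PIP − Pplat)/V̇ = (40 − 19) / 1.3 = 21.0/1.3 = 16.154 cmH2O·s/L.
C = Vt/(Pplat − PEEP) = 507.0 / (19 − 3) = 507.0/16.0 = 31.688 mL/cmH2O.
τ = R × C = 16.154 × 0.03169 L/cmH2O = 0.5119 s.
Fraction remaining = e^(−Te/τ) = e^(−0.96/0.5119) = 0.1533.
Trapped volume = 507.0 × 0.1533 = 77.723 mL.

78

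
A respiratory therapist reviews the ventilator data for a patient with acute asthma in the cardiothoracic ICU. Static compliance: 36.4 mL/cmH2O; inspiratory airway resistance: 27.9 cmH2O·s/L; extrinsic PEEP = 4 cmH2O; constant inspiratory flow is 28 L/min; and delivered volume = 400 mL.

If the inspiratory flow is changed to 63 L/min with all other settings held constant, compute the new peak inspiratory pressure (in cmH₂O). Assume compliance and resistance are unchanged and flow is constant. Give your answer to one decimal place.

Flow: 28 L/min ÷ 60 = 0.4667 L/s.
New flow: 63 L/min ÷ 60 = 1.05 L/s.
PIP = Vt/C + R·V̇ + PEEP (constant-flow equation of motion).
Only the resistive term changes: ΔPIP = R × ΔV̇ = 27.9 × (1.05 − 0.4667) = 27.9 × 0.5833 = 16.274 cmH2O.
Original PIP = 400/36.4 + 27.9×0.4667 + 4 = 28.01 cmH2O; new PIP = 28.01 + (16.274) = 44.284 cmH2O.

44.3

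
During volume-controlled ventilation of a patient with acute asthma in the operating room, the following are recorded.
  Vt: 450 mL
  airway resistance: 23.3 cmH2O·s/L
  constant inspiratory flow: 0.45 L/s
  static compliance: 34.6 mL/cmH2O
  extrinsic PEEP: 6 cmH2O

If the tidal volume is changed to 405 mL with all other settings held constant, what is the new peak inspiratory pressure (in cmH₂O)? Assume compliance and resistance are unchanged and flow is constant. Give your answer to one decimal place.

28.2

PIP = Vt/C + R·V̇ + PEEP (constant-flow equation of motion).
Only the elastic term changes: ΔPIP = ΔVt / C = (405 − 450) / 34.6 = -1.301 cmH2O.
Original PIP = 450/34.6 + 23.3×0.45 + 6 = 29.491 cmH2O; new PIP = 29.491 + (-1.301) = 28.19 cmH2O.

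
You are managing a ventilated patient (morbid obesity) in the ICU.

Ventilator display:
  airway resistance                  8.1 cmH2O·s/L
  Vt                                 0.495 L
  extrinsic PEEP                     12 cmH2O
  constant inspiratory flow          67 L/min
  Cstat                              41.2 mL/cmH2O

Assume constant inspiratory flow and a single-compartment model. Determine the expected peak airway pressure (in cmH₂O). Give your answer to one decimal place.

33.1

Flow: 67 L/min ÷ 60 = 1.1167 L/s.
Equation of motion (constant flow): PIP = Vt/C + R·V̇ + PEEP.
PIP = 495/41.2 + 8.1×1.1167 + 12 = 12.015 + 9.045 + 12 = 33.06 cmH2O.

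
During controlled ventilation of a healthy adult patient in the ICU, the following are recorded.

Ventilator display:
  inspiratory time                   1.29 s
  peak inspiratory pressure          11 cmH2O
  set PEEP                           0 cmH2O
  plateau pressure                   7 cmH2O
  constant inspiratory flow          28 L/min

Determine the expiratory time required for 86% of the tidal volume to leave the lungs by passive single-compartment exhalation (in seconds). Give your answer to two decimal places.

Flow: 28 L/min ÷ 60 = 0.4667 L/s.
Vt = flow × Ti = 0.4667 L/s × 1.29 s × 1000 mL/L = 602.04 mL.
R = (PIP − Pplat)/V̇ = (11 − 7) / 0.4667 = 4.0/0.4667 = 8.571 cmH2O·s/L.
C = Vt/(Pplat − PEEP) = 602.04 / (7 − 0) = 602.04/7.0 = 86.006 mL/cmH2O.
τ = R × C = 8.571 × 0.08601 L/cmH2O = 0.7372 s.
t = −τ·ln(1 − 0.86) = −0.7372·ln(0.14) = 1.449 s.

1.45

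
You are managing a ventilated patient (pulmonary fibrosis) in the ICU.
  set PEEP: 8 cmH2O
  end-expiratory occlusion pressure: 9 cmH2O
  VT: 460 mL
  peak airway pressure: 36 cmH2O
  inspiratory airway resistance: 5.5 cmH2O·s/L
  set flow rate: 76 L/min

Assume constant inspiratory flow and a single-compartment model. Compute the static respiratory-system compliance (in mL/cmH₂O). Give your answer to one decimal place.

Flow: 76 L/min ÷ 60 = 1.2667 L/s.
Total PEEP = 9 cmH2O (set 8 + intrinsic 1); this is the baseline alveolar pressure.
Equation of motion (constant flow): PIP = Vt/C + R·V̇ + PEEP.
Vt/C = PIP − R·V̇ − PEEP = 36 − 5.5×1.2667 − 9 = 36 − 6.967 − 9 = 20.033 cmH2O.
C = Vt / 20.033 = 460 / 20.033 = 22.962 mL/cmH2O.

23.0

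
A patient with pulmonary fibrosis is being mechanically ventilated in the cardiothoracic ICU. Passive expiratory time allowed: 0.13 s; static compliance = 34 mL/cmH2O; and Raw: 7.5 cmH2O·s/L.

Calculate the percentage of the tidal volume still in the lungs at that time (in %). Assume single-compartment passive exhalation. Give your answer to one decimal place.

τ = R × C = 7.5 × 34 mL/cmH2O = 7.5 × 0.034 L/cmH2O = 0.255 s.
Passive exhalation: V(t)/V₀ = e^(−t/τ) = e^(−0.13/0.255) = 0.6006.
Fraction remaining = 0.6006 → 60.06%.

60.1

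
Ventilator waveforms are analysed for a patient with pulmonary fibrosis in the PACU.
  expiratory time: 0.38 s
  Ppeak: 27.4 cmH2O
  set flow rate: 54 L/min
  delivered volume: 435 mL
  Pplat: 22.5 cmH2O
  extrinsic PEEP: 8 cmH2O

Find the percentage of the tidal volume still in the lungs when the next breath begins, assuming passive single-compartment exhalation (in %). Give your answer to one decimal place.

9.8

Flow: 54 L/min ÷ 60 = 0.9 L/s.
R = (PIP − Pplat)/V̇ = (27.4 − 22.5) / 0.9 = 4.9/0.9 = 5.444 cmH2O·s/L.
C = Vt/(Pplat − PEEP) = 435.0 / (22.5 − 8) = 435.0/14.5 = 30.0 mL/cmH2O.
τ = R × C = 5.444 × 0.03 L/cmH2O = 0.1633 s.
Fraction remaining at end-expiration = e^(−Te/τ) = e^(−0.38/0.1633) = 0.09759 → 9.759%.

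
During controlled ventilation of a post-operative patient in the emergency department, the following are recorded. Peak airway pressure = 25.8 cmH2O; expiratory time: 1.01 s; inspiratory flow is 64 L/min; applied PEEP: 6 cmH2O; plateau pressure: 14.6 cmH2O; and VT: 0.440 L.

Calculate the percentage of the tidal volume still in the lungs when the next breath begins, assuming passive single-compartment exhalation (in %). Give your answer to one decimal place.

Flow: 64 L/min ÷ 60 = 1.0667 L/s.
R = (PIP − Pplat)/V̇ = (25.8 − 14.6) / 1.0667 = 11.2/1.0667 = 10.5 cmH2O·s/L.
C = Vt/(Pplat − PEEP) = 440.0 / (14.6 − 6) = 440.0/8.6 = 51.163 mL/cmH2O.
τ = R × C = 10.5 × 0.05116 L/cmH2O = 0.5372 s.
Fraction remaining at end-expiration = e^(−Te/τ) = e^(−1.01/0.5372) = 0.1526 → 15.26%.

15.3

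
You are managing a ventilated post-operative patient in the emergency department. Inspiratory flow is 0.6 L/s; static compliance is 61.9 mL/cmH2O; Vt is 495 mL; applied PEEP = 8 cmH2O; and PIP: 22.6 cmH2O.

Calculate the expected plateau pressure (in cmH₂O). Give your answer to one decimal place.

Pplat = PEEP + Vt / Cstat = 8 + 495 / 61.9 = 8 + 7.997 = 15.997 cmH2O.

16.0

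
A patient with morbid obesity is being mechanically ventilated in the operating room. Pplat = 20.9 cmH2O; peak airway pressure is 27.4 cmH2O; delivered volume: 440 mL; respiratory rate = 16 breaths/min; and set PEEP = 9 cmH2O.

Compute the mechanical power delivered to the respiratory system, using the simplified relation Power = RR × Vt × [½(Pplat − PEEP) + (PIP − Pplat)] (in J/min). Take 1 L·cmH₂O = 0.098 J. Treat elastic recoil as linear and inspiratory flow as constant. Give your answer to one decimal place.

8.6

Per-breath work = Vt × [½(Pplat−PEEP) + (PIP−Pplat)] = 0.440 × [0.5×11.9 + 6.5] = 0.440 × 12.45 = 5.478 L·cmH2O.
Power = 16 × 5.478 = 87.648 L·cmH2O/min.
× 0.098 J/(L·cmH2O) → 8.59 J/min.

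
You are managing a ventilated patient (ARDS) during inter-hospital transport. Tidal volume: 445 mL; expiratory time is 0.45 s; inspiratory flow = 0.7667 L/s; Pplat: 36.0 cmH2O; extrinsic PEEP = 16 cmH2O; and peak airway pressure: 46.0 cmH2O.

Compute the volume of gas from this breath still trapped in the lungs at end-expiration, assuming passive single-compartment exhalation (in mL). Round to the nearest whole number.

R = (PIP − Pplat)/V̇ = (46.0 − 36.0) / 0.7667 = 10.0/0.7667 = 13.043 cmH2O·s/L.
C = Vt/(Pplat − PEEP) = 445.0 / (36.0 − 16) = 445.0/20.0 = 22.25 mL/cmH2O.
τ = R × C = 13.043 × 0.02225 L/cmH2O = 0.2902 s.
Fraction remaining = e^(−Te/τ) = e^(−0.45/0.2902) = 0.2121.
Trapped volume = 445.0 × 0.2121 = 94.385 mL.

94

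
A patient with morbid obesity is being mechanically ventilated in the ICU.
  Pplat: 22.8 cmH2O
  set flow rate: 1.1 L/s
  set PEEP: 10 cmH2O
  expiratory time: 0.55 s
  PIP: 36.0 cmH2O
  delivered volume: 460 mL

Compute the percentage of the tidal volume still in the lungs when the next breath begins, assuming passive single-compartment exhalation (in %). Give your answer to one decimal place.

R = (PIP − Pplat)/V̇ = (36.0 − 22.8) / 1.1 = 13.2/1.1 = 12.0 cmH2O·s/L.
C = Vt/(Pplat − PEEP) = 460.0 / (22.8 − 10) = 460.0/12.8 = 35.938 mL/cmH2O.
τ = R × C = 12.0 × 0.03594 L/cmH2O = 0.4313 s.
Fraction remaining at end-expiration = e^(−Te/τ) = e^(−0.55/0.4313) = 0.2794 → 27.94%.

27.9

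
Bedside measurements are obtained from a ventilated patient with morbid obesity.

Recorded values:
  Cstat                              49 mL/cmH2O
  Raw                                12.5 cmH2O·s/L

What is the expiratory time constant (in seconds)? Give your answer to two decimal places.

τ = R × C = 12.5 × 49 mL/cmH2O = 12.5 × 0.049 L/cmH2O = 0.6125 s.

0.61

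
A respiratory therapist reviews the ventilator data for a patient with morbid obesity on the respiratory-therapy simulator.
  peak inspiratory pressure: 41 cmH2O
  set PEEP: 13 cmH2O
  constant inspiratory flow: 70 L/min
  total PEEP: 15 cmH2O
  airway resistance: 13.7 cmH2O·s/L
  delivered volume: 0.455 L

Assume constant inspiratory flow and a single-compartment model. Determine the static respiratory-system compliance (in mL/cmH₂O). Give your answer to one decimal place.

45.4

Flow: 70 L/min ÷ 60 = 1.1667 L/s.
Total PEEP = 15 cmH2O (set 13 + intrinsic 2); this is the baseline alveolar pressure.
Equation of motion (constant flow): PIP = Vt/C + R·V̇ + PEEP.
Vt/C = PIP − R·V̇ − PEEP = 41 − 13.7×1.1667 − 15 = 41 − 15.984 − 15 = 10.016 cmH2O.
C = Vt / 10.016 = 455 / 10.016 = 45.427 mL/cmH2O.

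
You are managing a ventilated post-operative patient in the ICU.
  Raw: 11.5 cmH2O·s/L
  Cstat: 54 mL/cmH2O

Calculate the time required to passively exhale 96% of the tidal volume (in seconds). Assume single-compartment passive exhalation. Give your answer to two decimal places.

2.00

τ = R × C = 11.5 × 54 mL/cmH2O = 11.5 × 0.054 L/cmH2O = 0.621 s.
Exhaled fraction f = 1 − e^(−t/τ) → t = −τ·ln(1 − f) = −0.621·ln(0.04) = 1.999 s.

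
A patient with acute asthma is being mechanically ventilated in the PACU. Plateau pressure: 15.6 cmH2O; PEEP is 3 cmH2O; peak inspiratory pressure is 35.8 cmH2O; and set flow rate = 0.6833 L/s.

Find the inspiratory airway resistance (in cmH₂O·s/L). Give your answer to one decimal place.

29.6

Raw = (PIP − Pplat) / flow = (35.8 − 15.6) / 0.6833 = 20.2 / 0.6833 = 29.562 cmH2O·s/L.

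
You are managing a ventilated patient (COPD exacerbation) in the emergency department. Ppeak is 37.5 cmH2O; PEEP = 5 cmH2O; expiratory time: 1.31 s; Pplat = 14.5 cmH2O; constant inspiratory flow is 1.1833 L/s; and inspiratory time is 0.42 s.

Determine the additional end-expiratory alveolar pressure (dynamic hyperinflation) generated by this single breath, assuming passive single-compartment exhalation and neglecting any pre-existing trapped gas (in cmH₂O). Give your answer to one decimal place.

Vt = flow × Ti = 1.1833 L/s × 0.42 s × 1000 mL/L = 496.99 mL.
R = (PIP − Pplat)/V̇ = (37.5 − 14.5) / 1.1833 = 23.0/1.1833 = 19.437 cmH2O·s/L.
C = Vt/(Pplat − PEEP) = 496.99 / (14.5 − 5) = 496.99/9.5 = 52.315 mL/cmH2O.
τ = R × C = 19.437 × 0.05232 L/cmH2O = 1.017 s.
Fraction remaining = e^(−Te/τ) = e^(−1.31/1.017) = 0.2758; trapped volume = 496.99 × 0.2758 = 137.07 mL.
Additional alveolar pressure from trapping ≈ V_trapped / C = 137.07 / 52.315 = 2.62 cmH2O.

2.6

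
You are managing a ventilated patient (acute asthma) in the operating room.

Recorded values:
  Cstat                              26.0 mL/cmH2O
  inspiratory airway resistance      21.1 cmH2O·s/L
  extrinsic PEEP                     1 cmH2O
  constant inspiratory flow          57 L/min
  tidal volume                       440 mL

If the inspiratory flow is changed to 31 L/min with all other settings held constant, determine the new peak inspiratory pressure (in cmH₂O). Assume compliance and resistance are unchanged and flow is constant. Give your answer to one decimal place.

Flow: 57 L/min ÷ 60 = 0.95 L/s.
New flow: 31 L/min ÷ 60 = 0.5167 L/s.
PIP = Vt/C + R·V̇ + PEEP (constant-flow equation of motion).
Only the resistive term changes: ΔPIP = R × ΔV̇ = 21.1 × (0.5167 − 0.95) = 21.1 × -0.4333 = -9.143 cmH2O.
Original PIP = 440/26.0 + 21.1×0.95 + 1 = 37.968 cmH2O; new PIP = 37.968 + (-9.143) = 28.825 cmH2O.

28.8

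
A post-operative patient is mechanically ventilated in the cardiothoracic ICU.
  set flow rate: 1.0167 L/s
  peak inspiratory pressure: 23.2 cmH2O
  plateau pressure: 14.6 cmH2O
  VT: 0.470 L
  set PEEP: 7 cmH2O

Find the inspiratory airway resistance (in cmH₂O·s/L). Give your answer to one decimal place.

8.5

Raw = (PIP − Pplat) / flow = (23.2 − 14.6) / 1.0167 = 8.6 / 1.0167 = 8.459 cmH2O·s/L.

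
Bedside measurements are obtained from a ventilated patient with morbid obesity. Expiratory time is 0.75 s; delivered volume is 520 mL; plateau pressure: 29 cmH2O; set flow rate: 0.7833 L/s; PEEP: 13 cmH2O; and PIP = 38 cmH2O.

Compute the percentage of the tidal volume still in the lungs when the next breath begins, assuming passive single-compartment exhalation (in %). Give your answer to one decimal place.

13.4

R = (PIP − Pplat)/V̇ = (38 − 29) / 0.7833 = 9.0/0.7833 = 11.49 cmH2O·s/L.
C = Vt/(Pplat − PEEP) = 520.0 / (29 − 13) = 520.0/16.0 = 32.5 mL/cmH2O.
τ = R × C = 11.49 × 0.0325 L/cmH2O = 0.3734 s.
Fraction remaining at end-expiration = e^(−Te/τ) = e^(−0.75/0.3734) = 0.1342 → 13.42%.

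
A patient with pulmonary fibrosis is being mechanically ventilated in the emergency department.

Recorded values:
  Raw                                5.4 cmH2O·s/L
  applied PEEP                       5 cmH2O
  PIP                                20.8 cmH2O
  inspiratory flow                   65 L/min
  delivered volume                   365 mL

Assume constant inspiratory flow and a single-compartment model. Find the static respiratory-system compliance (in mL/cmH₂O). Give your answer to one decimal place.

36.7

Flow: 65 L/min ÷ 60 = 1.0833 L/s.
Equation of motion (constant flow): PIP = Vt/C + R·V̇ + PEEP.
Vt/C = PIP − R·V̇ − PEEP = 20.8 − 5.4×1.0833 − 5 = 20.8 − 5.85 − 5 = 9.95 cmH2O.
C = Vt / 9.95 = 365 / 9.95 = 36.683 mL/cmH2O.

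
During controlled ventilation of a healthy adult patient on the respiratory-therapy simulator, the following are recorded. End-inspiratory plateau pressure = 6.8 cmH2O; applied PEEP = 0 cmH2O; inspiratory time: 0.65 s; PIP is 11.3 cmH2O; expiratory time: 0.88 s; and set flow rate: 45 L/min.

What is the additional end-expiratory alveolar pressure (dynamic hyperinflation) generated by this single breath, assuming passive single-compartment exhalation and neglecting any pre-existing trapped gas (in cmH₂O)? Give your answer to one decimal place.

0.9

Flow: 45 L/min ÷ 60 = 0.75 L/s.
Vt = flow × Ti = 0.75 L/s × 0.65 s × 1000 mL/L = 487.5 mL.
R = (PIP − Pplat)/V̇ = (11.3 − 6.8) / 0.75 = 4.5/0.75 = 6.0 cmH2O·s/L.
C = Vt/(Pplat − PEEP) = 487.5 / (6.8 − 0) = 487.5/6.8 = 71.691 mL/cmH2O.
τ = R × C = 6.0 × 0.07169 L/cmH2O = 0.4301 s.
Fraction remaining = e^(−Te/τ) = e^(−0.88/0.4301) = 0.1292; trapped volume = 487.5 × 0.1292 = 62.985 mL.
Additional alveolar pressure from trapping ≈ V_trapped / C = 62.985 / 71.691 = 0.8786 cmH2O.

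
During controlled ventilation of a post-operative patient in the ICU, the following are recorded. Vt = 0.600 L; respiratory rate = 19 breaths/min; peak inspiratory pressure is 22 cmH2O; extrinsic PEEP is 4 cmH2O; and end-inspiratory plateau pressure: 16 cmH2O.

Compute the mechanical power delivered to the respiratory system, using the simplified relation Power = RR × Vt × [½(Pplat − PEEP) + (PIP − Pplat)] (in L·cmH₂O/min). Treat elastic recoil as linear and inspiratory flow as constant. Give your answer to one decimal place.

Per-breath work = Vt × [½(Pplat−PEEP) + (PIP−Pplat)] = 0.600 × [0.5×12.0 + 6.0] = 0.600 × 12.0 = 7.2 L·cmH2O.
Power = 19 × 7.2 = 136.8 L·cmH2O/min.

136.8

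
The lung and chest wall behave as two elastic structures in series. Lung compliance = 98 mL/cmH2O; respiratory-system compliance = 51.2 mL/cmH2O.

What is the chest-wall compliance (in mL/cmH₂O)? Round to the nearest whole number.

1/Ccw = 1/Crs − 1/CL.
1/Ccw = 1/51.2 − 1/98 = 0.009327.
Ccw = 107.22 mL/cmH2O.

107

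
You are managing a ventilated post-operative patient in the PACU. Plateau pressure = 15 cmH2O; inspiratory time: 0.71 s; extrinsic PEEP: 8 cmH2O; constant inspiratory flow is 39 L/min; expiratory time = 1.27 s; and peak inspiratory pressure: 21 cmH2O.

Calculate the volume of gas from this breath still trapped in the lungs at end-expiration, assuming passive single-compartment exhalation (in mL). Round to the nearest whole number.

Flow: 39 L/min ÷ 60 = 0.65 L/s.
Vt = flow × Ti = 0.65 L/s × 0.71 s × 1000 mL/L = 461.5 mL.
R = (PIP − Pplat)/V̇ = (21 − 15) / 0.65 = 6.0/0.65 = 9.231 cmH2O·s/L.
C = Vt/(Pplat − PEEP) = 461.5 / (15 − 8) = 461.5/7.0 = 65.929 mL/cmH2O.
τ = R × C = 9.231 × 0.06593 L/cmH2O = 0.6086 s.
Fraction remaining = e^(−Te/τ) = e^(−1.27/0.6086) = 0.1241.
Trapped volume = 461.5 × 0.1241 = 57.272 mL.

57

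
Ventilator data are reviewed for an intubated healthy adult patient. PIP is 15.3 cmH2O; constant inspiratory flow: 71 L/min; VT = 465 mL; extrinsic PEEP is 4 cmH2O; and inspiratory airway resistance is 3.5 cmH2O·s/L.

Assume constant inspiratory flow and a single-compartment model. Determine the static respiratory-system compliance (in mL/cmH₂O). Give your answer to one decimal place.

Flow: 71 L/min ÷ 60 = 1.1833 L/s.
Equation of motion (constant flow): PIP = Vt/C + R·V̇ + PEEP.
Vt/C = PIP − R·V̇ − PEEP = 15.3 − 3.5×1.1833 − 4 = 15.3 − 4.142 − 4 = 7.158 cmH2O.
C = Vt / 7.158 = 465 / 7.158 = 64.962 mL/cmH2O.

65.0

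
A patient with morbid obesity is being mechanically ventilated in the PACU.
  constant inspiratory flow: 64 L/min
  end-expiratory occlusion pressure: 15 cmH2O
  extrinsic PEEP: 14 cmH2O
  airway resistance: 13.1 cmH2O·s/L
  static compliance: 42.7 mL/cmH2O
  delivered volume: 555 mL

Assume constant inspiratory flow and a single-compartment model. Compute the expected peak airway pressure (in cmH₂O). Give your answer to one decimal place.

42.0

Flow: 64 L/min ÷ 60 = 1.0667 L/s.
Total PEEP = 15 cmH2O (set 14 + intrinsic 1); this is the baseline alveolar pressure.
Equation of motion (constant flow): PIP = Vt/C + R·V̇ + PEEP.
PIP = 555/42.7 + 13.1×1.0667 + 15 = 12.998 + 13.974 + 15 = 41.972 cmH2O.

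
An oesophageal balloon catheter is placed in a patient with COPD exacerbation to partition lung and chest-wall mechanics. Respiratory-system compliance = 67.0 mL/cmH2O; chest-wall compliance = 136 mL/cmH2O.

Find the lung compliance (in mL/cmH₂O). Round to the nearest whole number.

132

1/CL = 1/Crs − 1/Ccw.
1/CL = 1/67.0 − 1/136 = 0.007572.
CL = 132.07 mL/cmH2O.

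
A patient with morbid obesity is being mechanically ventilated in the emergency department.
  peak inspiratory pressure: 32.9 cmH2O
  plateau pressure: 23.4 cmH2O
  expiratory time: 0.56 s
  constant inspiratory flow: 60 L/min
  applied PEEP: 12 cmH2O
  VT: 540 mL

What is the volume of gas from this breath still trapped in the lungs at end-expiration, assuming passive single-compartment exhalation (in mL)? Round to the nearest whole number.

156

Flow: 60 L/min ÷ 60 = 1 L/s.
R = (PIP − Pplat)/V̇ = (32.9 − 23.4) / 1 = 9.5/1 = 9.5 cmH2O·s/L.
C = Vt/(Pplat − PEEP) = 540.0 / (23.4 − 12) = 540.0/11.4 = 47.368 mL/cmH2O.
τ = R × C = 9.5 × 0.04737 L/cmH2O = 0.45 s.
Fraction remaining = e^(−Te/τ) = e^(−0.56/0.45) = 0.2881.
Trapped volume = 540.0 × 0.2881 = 155.57 mL.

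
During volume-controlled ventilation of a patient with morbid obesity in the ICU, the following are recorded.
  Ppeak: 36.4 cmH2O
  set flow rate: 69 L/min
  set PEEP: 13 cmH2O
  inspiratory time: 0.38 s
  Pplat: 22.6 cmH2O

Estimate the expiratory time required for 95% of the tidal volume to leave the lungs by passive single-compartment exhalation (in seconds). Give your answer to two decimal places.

Flow: 69 L/min ÷ 60 = 1.15 L/s.
Vt = flow × Ti = 1.15 L/s × 0.38 s × 1000 mL/L = 437.0 mL.
R = (PIP − Pplat)/V̇ = (36.4 − 22.6) / 1.15 = 13.8/1.15 = 12.0 cmH2O·s/L.
C = Vt/(Pplat − PEEP) = 437.0 / (22.6 − 13) = 437.0/9.6 = 45.521 mL/cmH2O.
τ = R × C = 12.0 × 0.04552 L/cmH2O = 0.5462 s.
t = −τ·ln(1 − 0.95) = −0.5462·ln(0.05) = 1.636 s.

1.64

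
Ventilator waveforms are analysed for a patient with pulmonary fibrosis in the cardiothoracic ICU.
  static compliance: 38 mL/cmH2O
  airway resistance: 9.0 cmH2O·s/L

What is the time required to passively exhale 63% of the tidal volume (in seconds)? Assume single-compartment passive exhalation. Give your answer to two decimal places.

τ = R × C = 9.0 × 38 mL/cmH2O = 9.0 × 0.038 L/cmH2O = 0.342 s.
Exhaled fraction f = 1 − e^(−t/τ) → t = −τ·ln(1 − f) = −0.342·ln(0.37) = 0.34 s.

0.34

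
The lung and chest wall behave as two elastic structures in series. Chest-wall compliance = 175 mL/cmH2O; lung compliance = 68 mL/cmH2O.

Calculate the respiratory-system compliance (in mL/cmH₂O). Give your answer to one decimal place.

Lung and chest wall are elastances in series: 1/Crs = 1/CL + 1/Ccw.
1/Crs = 1/68 + 1/175 = 0.02042.
Crs = 48.972 mL/cmH2O.

49.0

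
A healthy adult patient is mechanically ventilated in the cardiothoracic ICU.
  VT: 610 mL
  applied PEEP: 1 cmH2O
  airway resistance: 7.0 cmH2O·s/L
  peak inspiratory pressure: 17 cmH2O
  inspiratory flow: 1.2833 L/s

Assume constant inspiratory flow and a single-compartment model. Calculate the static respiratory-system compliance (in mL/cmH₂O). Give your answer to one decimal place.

86.9

Equation of motion (constant flow): PIP = Vt/C + R·V̇ + PEEP.
Vt/C = PIP − R·V̇ − PEEP = 17 − 7.0×1.2833 − 1 = 17 − 8.983 − 1 = 7.017 cmH2O.
C = Vt / 7.017 = 610 / 7.017 = 86.932 mL/cmH2O.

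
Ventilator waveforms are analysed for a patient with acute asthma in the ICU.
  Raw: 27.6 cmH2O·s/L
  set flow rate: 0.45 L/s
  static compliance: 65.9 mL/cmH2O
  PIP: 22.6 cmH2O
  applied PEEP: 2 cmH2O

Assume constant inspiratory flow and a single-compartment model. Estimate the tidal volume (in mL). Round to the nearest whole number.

539

Equation of motion (constant flow): PIP = Vt/C + R·V̇ + PEEP.
Vt/C = PIP − R·V̇ − PEEP = 22.6 − 12.42 − 2 = 8.18 cmH2O.
Vt = C × 8.18 = 65.9 × 8.18 = 539.06 mL.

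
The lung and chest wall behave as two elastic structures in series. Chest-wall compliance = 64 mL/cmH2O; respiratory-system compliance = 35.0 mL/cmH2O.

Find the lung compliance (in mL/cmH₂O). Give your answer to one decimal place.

77.2

1/CL = 1/Crs − 1/Ccw.
1/CL = 1/35.0 − 1/64 = 0.01295.
CL = 77.22 mL/cmH2O.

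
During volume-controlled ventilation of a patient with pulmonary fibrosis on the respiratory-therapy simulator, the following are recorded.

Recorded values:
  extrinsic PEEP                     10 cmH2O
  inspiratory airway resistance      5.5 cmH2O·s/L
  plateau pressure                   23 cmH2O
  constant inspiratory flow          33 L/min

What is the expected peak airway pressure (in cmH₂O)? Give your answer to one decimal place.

26.0

Flow: 33 L/min ÷ 60 = 0.55 L/s.
PIP = Pplat + Raw × flow = 23 + 5.5 × 0.55 = 23 + 3.025 = 26.025 cmH2O.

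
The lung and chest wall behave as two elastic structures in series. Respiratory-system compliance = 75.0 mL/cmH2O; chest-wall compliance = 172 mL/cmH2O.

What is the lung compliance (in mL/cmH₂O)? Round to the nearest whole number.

133

1/CL = 1/Crs − 1/Ccw.
1/CL = 1/75.0 − 1/172 = 0.007519.
CL = 133.0 mL/cmH2O.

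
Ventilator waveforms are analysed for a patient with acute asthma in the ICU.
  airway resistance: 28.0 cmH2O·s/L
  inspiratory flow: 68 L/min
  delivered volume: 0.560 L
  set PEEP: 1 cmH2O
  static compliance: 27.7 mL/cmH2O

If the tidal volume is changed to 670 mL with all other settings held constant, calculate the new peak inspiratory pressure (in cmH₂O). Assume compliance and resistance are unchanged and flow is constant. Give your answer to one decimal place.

56.9

Flow: 68 L/min ÷ 60 = 1.1333 L/s.
PIP = Vt/C + R·V̇ + PEEP (constant-flow equation of motion).
Only the elastic term changes: ΔPIP = ΔVt / C = (670 − 560) / 27.7 = 3.971 cmH2O.
Original PIP = 560/27.7 + 28.0×1.1333 + 1 = 52.949 cmH2O; new PIP = 52.949 + (3.971) = 56.92 cmH2O.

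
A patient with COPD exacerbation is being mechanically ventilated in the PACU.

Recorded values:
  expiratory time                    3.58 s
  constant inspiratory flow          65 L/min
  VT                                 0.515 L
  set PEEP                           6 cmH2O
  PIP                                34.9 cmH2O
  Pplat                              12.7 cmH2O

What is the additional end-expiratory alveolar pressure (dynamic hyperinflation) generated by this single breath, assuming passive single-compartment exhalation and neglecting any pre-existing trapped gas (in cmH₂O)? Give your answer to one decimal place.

0.7

Flow: 65 L/min ÷ 60 = 1.0833 L/s.
R = (PIP − Pplat)/V̇ = (34.9 − 12.7) / 1.0833 = 22.2/1.0833 = 20.493 cmH2O·s/L.
C = Vt/(Pplat − PEEP) = 515.0 / (12.7 − 6) = 515.0/6.7 = 76.866 mL/cmH2O.
τ = R × C = 20.493 × 0.07687 L/cmH2O = 1.575 s.
Fraction remaining = e^(−Te/τ) = e^(−3.58/1.575) = 0.103; trapped volume = 515.0 × 0.103 = 53.045 mL.
Additional alveolar pressure from trapping ≈ V_trapped / C = 53.045 / 76.866 = 0.6901 cmH2O.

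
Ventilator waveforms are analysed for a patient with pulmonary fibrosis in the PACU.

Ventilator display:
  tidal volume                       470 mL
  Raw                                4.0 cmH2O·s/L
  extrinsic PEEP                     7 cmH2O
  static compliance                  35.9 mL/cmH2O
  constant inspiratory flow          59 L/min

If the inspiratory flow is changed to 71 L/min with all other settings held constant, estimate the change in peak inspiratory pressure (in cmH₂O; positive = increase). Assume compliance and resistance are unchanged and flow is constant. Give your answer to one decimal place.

0.8

Flow: 59 L/min ÷ 60 = 0.9833 L/s.
New flow: 71 L/min ÷ 60 = 1.1833 L/s.
PIP = Vt/C + R·V̇ + PEEP (constant-flow equation of motion).
Only the resistive term changes: ΔPIP = R × ΔV̇ = 4.0 × (1.1833 − 0.9833) = 4.0 × 0.2 = 0.8 cmH2O.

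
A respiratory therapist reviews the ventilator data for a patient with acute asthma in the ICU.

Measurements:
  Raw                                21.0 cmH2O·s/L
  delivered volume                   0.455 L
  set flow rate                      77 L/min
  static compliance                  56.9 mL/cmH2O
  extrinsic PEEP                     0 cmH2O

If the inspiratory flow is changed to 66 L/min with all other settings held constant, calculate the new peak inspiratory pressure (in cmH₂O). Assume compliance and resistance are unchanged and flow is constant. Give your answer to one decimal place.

Flow: 77 L/min ÷ 60 = 1.2833 L/s.
New flow: 66 L/min ÷ 60 = 1.1 L/s.
PIP = Vt/C + R·V̇ + PEEP (constant-flow equation of motion).
Only the resistive term changes: ΔPIP = R × ΔV̇ = 21.0 × (1.1 − 1.2833) = 21.0 × -0.1833 = -3.849 cmH2O.
Original PIP = 455/56.9 + 21.0×1.2833 + 0 = 34.946 cmH2O; new PIP = 34.946 + (-3.849) = 31.097 cmH2O.

31.1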